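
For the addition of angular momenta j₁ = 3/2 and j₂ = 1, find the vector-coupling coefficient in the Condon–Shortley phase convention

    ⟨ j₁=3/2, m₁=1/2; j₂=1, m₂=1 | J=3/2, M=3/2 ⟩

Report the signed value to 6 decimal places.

−√(2/5) ≈ -0.632456

triangle: 1!·2!·1!/5! = 2/120
(j±m)!: 2!·1!·2!·0!·3!·0! = 24
prefactor² = (2J+1)·Δ·N² = 8/5
  k=1: −1/(1!·0!·0!·1!·2!·0!) = -1/2
Σ = -1/2  ⇒  CG² = 8/5·(-1/2)² = 2/5
CG = −√(2/5) = -0.632456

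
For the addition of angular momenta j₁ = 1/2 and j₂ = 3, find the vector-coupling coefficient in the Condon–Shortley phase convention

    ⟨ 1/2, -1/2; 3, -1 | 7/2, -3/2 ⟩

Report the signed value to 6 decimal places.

+0.845154

j₁+j₂−J=0  J+j₁−j₂=1  J−j₁+j₂=6  j₁+j₂+J+1=8
(j₁±m₁, j₂±m₂, J±M) = (0,1,2,4,2,5)
P² = 11520/7
sum k=0..0:
  [0] +1/48 = 1/48
S = 1/48
C² = P²·S² = 5/7 ; C = +0.845154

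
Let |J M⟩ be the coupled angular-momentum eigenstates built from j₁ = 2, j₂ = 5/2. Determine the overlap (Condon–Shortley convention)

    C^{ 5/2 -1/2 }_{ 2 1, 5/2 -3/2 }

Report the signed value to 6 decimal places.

j₁+j₂−J=2  J+j₁−j₂=2  J−j₁+j₂=3  j₁+j₂+J+1=8
(j₁±m₁, j₂±m₂, J±M) = (3,1,1,4,2,3)
P² = 216/35
sum k=0..1:
  [0] +1/4 = 1/4
  [1] −1/12 = -1/12
S = 1/6
C² = P²·S² = 6/35 ; C = +0.414039

+0.414039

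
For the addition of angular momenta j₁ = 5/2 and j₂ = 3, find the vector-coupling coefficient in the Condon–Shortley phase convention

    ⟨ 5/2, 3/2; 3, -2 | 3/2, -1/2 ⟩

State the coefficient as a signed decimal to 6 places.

-0.218218

j₁+j₂−J=4  J+j₁−j₂=1  J−j₁+j₂=2  j₁+j₂+J+1=8
(j₁±m₁, j₂±m₂, J±M) = (4,1,1,5,1,2)
P² = 192/7
sum k=0..1:
  [0] +1/24 = 1/24
  [1] −1/12 = -1/12
S = -1/24
C² = P²·S² = 1/21 ; C = -0.218218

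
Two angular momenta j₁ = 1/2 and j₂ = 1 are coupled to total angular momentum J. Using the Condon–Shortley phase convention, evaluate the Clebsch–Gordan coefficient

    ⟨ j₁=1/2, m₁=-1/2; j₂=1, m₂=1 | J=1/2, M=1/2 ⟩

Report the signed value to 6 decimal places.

triangle: 1!*0!*1!/3! = 1/6
(j±m)!: 0!*1!*2!*0!*1!*0! = 2
prefactor² = (2J+1)*Δ*N² = 2/3
  k=1: −1/(1!*0!*0!*1!*0!*0!) = -1
Σ = -1  ⇒  CG² = 2/3*(-1)² = 2/3
CG = −√(2/3) = -0.816497

-0.816497  (= −√(2/3))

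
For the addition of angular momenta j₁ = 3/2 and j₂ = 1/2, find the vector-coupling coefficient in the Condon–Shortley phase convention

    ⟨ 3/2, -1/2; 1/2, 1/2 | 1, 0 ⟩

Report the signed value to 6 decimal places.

j₁+j₂−J=1  J+j₁−j₂=2  J−j₁+j₂=0  j₁+j₂+J+1=4
(j₁±m₁, j₂±m₂, J±M) = (1,2,1,0,1,1)
P² = 1/2
sum k=1..1:
  [1] −1/1 = -1
S = -1
C² = P²·S² = 1/2 ; C = -0.707107

−√(1/2) ≈ -0.707107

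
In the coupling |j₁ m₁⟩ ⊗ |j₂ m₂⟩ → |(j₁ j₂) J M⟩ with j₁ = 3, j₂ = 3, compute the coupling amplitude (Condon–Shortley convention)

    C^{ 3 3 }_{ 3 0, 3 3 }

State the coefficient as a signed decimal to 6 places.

j₁+j₂−J=3  J+j₁−j₂=3  J−j₁+j₂=3  j₁+j₂+J+1=10
(j₁±m₁, j₂±m₂, J±M) = (3,3,6,0,6,0)
P² = 7776
sum k=3..3:
  [3] −1/216 = -1/216
S = -1/216
C² = P²·S² = 1/6 ; C = -0.408248

−√(1/6) ≈ -0.408248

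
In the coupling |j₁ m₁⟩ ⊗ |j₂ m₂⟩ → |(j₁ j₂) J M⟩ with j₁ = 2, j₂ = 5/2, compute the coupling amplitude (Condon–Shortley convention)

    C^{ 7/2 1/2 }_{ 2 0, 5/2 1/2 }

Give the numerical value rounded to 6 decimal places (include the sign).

−√(4/105) = -0.195180

j₁+j₂−J=1  J+j₁−j₂=3  J−j₁+j₂=4  j₁+j₂+J+1=9
(j₁±m₁, j₂±m₂, J±M) = (2,2,3,2,4,3)
P² = 768/35
sum k=0..1:
  [0] +1/12 = 1/12
  [1] −1/8 = -1/8
S = -1/24
C² = P²·S² = 4/105 ; C = -0.195180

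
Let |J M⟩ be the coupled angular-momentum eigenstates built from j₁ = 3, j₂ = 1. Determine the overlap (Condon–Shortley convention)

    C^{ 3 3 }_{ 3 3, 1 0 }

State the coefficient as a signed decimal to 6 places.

+0.866025

j₁+j₂−J=1  J+j₁−j₂=5  J−j₁+j₂=1  j₁+j₂+J+1=8
(j₁±m₁, j₂±m₂, J±M) = (6,0,1,1,6,0)
P² = 10800
sum k=0..0:
  [0] +1/120 = 1/120
S = 1/120
C² = P²·S² = 3/4 ; C = +0.866025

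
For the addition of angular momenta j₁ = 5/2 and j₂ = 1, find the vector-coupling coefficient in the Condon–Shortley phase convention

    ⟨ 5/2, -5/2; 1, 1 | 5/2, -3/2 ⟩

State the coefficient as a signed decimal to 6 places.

j₁+j₂−J=1  J+j₁−j₂=4  J−j₁+j₂=1  j₁+j₂+J+1=7
(j₁±m₁, j₂±m₂, J±M) = (0,5,2,0,1,4)
P² = 1152/7
sum k=1..1:
  [1] −1/24 = -1/24
S = -1/24
C² = P²·S² = 2/7 ; C = -0.534522

−√(2/7) ≈ -0.534522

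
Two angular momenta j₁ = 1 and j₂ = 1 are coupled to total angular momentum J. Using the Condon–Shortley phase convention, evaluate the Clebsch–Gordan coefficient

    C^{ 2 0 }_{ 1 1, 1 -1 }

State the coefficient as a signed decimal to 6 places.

√[5·0!2!2!/5! · 2!0!0!2!2!2!] = √(8/3)
  +(−1)^0/∏(0,0,0,0,2,2)! = 1/4  (running 1/4)
⟨..|..⟩ = √(8/3)·(1/4) = +0.408248

+√(1/6) = +0.408248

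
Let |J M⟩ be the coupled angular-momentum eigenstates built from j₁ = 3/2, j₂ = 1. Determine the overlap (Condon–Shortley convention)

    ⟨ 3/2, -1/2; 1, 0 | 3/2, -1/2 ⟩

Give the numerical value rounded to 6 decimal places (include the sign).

j₁+j₂−J=1  J+j₁−j₂=2  J−j₁+j₂=1  j₁+j₂+J+1=5
(j₁±m₁, j₂±m₂, J±M) = (1,2,1,1,1,2)
P² = 4/15
sum k=0..1:
  [0] +1/2 = 1/2
  [1] −1/1 = -1
S = -1/2
C² = P²·S² = 1/15 ; C = -0.258199

−√(1/15) = -0.258199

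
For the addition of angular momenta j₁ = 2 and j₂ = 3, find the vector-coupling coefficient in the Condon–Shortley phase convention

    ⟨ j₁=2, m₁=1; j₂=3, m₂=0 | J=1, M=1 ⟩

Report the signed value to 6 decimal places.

√[3·4!0!2!/7! · 3!1!3!3!2!0!] = √(432/35)
  +(−1)^1/∏(1,3,0,2,0,0)! = -1/12  (running -1/12)
⟨..|..⟩ = √(432/35)·(-1/12) = -0.292770

−√(3/35) = -0.292770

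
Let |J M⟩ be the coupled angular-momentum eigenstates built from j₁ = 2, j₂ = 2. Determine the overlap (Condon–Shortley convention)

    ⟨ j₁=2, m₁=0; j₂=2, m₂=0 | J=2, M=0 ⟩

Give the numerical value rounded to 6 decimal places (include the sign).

−√(2/7) = -0.534522

√[5·2!2!2!/7! · 2!2!2!2!2!2!] = √(32/63)
  +(−1)^0/∏(0,2,2,2,0,0)! = 1/8  (running 1/8)
  +(−1)^1/∏(1,1,1,1,1,1)! = -1  (running -7/8)
  +(−1)^2/∏(2,0,0,0,2,2)! = 1/8  (running -3/4)
⟨..|..⟩ = √(32/63)·(-3/4) = -0.534522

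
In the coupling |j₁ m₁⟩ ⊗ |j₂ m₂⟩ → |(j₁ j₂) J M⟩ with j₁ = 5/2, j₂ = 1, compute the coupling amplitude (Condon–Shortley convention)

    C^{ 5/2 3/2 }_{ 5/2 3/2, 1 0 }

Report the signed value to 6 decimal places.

√[6·1!4!1!/7! · 4!1!1!1!4!1!] = √(576/35)
  +(−1)^0/∏(0,1,1,1,3,0)! = 1/6  (running 1/6)
  +(−1)^1/∏(1,0,0,0,4,1)! = -1/24  (running 1/8)
⟨..|..⟩ = √(576/35)·(1/8) = +0.507093

+0.507093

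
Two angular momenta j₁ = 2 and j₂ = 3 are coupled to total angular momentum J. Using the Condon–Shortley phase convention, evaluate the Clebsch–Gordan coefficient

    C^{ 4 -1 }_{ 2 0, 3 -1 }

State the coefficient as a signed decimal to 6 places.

√[9·1!3!5!/10! · 2!2!2!4!3!5!] = √(1728/7)
  +(−1)^0/∏(0,1,2,2,1,3)! = 1/24  (running 1/24)
  +(−1)^1/∏(1,0,1,1,2,4)! = -1/48  (running 1/48)
⟨..|..⟩ = √(1728/7)·(1/48) = +0.327327

+0.327327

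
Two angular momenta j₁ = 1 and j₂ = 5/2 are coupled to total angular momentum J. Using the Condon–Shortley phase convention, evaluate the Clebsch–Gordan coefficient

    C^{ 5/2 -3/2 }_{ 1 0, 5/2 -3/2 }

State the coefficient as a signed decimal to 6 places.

+0.507093  (= +√(9/35))

triangle: 1!·1!·4!/7! = 24/5040
(j±m)!: 1!·1!·1!·4!·1!·4! = 576
prefactor² = (2J+1)·Δ·N² = 576/35
  k=0: +1/(0!·1!·1!·1!·0!·3!) = 1/6
  k=1: −1/(1!·0!·0!·0!·1!·4!) = -1/24
Σ = 1/8  ⇒  CG² = 576/35·1/8² = 9/35
CG = +√(9/35) = +0.507093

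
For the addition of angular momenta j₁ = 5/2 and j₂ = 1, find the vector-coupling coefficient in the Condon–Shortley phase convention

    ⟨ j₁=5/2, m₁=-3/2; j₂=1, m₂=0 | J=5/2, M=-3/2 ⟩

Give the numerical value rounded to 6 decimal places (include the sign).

−√(9/35) ≈ -0.507093

√[6·1!4!1!/7! · 1!4!1!1!1!4!] = √(576/35)
  +(−1)^0/∏(0,1,4,1,0,0)! = 1/24  (running 1/24)
  +(−1)^1/∏(1,0,3,0,1,1)! = -1/6  (running -1/8)
⟨..|..⟩ = √(576/35)·(-1/8) = -0.507093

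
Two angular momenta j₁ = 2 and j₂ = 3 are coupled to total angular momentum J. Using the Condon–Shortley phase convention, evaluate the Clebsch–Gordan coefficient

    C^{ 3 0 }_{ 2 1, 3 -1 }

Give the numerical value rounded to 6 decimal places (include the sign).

triangle: 2!*2!*4!/9! = 96/362880
(j±m)!: 3!*1!*2!*4!*3!*3! = 10368
prefactor² = (2J+1)*Δ*N² = 96/5
  k=0: +1/(0!*2!*1!*2!*1!*2!) = 1/8
  k=1: −1/(1!*1!*0!*1!*2!*3!) = -1/12
Σ = 1/24  ⇒  CG² = 96/5*1/24² = 1/30
CG = +√(1/30) = +0.182574

+0.182574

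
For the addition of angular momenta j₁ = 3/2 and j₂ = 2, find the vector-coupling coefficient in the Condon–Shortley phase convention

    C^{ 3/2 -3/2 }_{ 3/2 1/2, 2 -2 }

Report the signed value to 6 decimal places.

+√(2/5) = +0.632456

triangle: 2!·1!·2!/6! = 4/720
(j±m)!: 2!·1!·0!·4!·0!·3! = 288
prefactor² = (2J+1)·Δ·N² = 32/5
  k=0: +1/(0!·2!·1!·0!·0!·2!) = 1/4
Σ = 1/4  ⇒  CG² = 32/5·1/4² = 2/5
CG = +√(2/5) = +0.632456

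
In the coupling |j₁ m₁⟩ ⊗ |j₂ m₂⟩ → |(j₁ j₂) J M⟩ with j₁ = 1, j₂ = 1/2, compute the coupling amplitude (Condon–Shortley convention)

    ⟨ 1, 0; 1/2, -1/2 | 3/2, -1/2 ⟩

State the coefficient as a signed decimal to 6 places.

+√(2/3) = +0.816497

j₁+j₂−J=0  J+j₁−j₂=2  J−j₁+j₂=1  j₁+j₂+J+1=4
(j₁±m₁, j₂±m₂, J±M) = (1,1,0,1,1,2)
P² = 2/3
sum k=0..0:
  [0] +1/1 = 1
S = 1
C² = P²·S² = 2/3 ; C = +0.816497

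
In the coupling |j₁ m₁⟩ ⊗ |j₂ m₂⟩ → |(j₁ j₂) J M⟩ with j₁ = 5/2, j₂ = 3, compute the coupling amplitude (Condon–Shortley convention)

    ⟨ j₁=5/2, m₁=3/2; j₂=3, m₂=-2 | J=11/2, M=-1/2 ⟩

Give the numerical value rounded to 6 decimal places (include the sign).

j₁+j₂−J=0  J+j₁−j₂=5  J−j₁+j₂=6  j₁+j₂+J+1=12
(j₁±m₁, j₂±m₂, J±M) = (4,1,1,5,5,6)
P² = 41472000/77
sum k=0..0:
  [0] +1/2880 = 1/2880
S = 1/2880
C² = P²·S² = 5/77 ; C = +0.254824

+0.254824  (= +√(5/77))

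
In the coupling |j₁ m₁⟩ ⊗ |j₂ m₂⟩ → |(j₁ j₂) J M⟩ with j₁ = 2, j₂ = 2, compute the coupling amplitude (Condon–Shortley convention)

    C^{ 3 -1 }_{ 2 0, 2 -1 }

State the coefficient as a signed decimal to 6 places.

j₁+j₂−J=1  J+j₁−j₂=3  J−j₁+j₂=3  j₁+j₂+J+1=8
(j₁±m₁, j₂±m₂, J±M) = (2,2,1,3,2,4)
P² = 36/5
sum k=0..1:
  [0] +1/4 = 1/4
  [1] −1/12 = -1/12
S = 1/6
C² = P²·S² = 1/5 ; C = +0.447214

+0.447214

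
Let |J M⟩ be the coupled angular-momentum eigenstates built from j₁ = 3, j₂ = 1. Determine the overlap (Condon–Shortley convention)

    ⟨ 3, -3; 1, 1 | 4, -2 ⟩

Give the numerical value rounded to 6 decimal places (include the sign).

triangle: 0!×6!×2!/9! = 1440/362880
(j±m)!: 0!×6!×2!×0!×2!×6! = 2073600
prefactor² = (2J+1)×Δ×N² = 518400/7
  k=0: +1/(0!×0!×6!×2!×0!×0!) = 1/1440
Σ = 1/1440  ⇒  CG² = 518400/7×1/1440² = 1/28
CG = +√(1/28) = +0.188982

+√(1/28) = +0.188982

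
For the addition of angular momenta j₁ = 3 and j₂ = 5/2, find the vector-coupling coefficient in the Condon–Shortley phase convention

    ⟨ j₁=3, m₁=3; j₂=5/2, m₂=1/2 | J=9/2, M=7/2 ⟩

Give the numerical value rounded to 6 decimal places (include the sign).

+√(16/33) ≈ +0.696311

√[10·1!5!4!/11! · 6!0!3!2!8!1!] = √(2764800/11)
  +(−1)^0/∏(0,1,0,3,5,1)! = 1/720  (running 1/720)
⟨..|..⟩ = √(2764800/11)·(1/720) = +0.696311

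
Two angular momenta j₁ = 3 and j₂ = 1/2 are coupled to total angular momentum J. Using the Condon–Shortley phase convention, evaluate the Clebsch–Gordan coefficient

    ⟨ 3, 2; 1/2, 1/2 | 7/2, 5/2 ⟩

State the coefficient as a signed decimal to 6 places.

j₁+j₂−J=0  J+j₁−j₂=6  J−j₁+j₂=1  j₁+j₂+J+1=8
(j₁±m₁, j₂±m₂, J±M) = (5,1,1,0,6,1)
P² = 86400/7
sum k=0..0:
  [0] +1/120 = 1/120
S = 1/120
C² = P²·S² = 6/7 ; C = +0.925820

+√(6/7) = +0.925820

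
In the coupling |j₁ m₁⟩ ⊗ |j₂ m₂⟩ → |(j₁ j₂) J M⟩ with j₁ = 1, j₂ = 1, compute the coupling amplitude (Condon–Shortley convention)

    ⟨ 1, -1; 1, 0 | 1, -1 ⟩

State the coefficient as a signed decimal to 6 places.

j₁+j₂−J=1  J+j₁−j₂=1  J−j₁+j₂=1  j₁+j₂+J+1=4
(j₁±m₁, j₂±m₂, J±M) = (0,2,1,1,0,2)
P² = 1/2
sum k=1..1:
  [1] −1/1 = -1
S = -1
C² = P²·S² = 1/2 ; C = -0.707107

−√(1/2) = -0.707107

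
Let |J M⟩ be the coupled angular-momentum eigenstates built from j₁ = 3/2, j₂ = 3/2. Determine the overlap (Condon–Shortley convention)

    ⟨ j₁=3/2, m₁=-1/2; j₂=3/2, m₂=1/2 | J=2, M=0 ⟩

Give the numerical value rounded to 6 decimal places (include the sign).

-0.500000

j₁+j₂−J=1  J+j₁−j₂=2  J−j₁+j₂=2  j₁+j₂+J+1=6
(j₁±m₁, j₂±m₂, J±M) = (1,2,2,1,2,2)
P² = 4/9
sum k=0..1:
  [0] +1/4 = 1/4
  [1] −1/1 = -1
S = -3/4
C² = P²·S² = 1/4 ; C = -0.500000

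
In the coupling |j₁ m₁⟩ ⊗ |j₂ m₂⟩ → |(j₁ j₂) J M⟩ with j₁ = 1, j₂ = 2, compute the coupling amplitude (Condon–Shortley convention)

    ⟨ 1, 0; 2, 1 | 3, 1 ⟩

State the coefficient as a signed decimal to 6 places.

√[7·0!2!4!/7! · 1!1!3!1!4!2!] = √(96/5)
  +(−1)^0/∏(0,0,1,3,1,1)! = 1/6  (running 1/6)
⟨..|..⟩ = √(96/5)·(1/6) = +0.730297

+√(8/15) ≈ +0.730297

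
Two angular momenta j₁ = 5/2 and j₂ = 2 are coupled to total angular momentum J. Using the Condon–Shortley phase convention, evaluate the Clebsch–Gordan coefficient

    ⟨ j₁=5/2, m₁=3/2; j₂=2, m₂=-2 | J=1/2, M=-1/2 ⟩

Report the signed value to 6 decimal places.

+√(1/15) = +0.258199

j₁+j₂−J=4  J+j₁−j₂=1  J−j₁+j₂=0  j₁+j₂+J+1=6
(j₁±m₁, j₂±m₂, J±M) = (4,1,0,4,0,1)
P² = 192/5
sum k=0..0:
  [0] +1/24 = 1/24
S = 1/24
C² = P²·S² = 1/15 ; C = +0.258199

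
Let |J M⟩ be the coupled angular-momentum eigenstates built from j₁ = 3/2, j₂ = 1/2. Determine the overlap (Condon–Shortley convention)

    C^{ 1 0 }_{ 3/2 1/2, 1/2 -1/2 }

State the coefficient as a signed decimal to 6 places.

√[3·1!2!0!/4! · 2!1!0!1!1!1!] = √(1/2)
  +(−1)^0/∏(0,1,1,0,1,0)! = 1  (running 1)
⟨..|..⟩ = √(1/2)·(1) = +0.707107

+√(1/2) ≈ +0.707107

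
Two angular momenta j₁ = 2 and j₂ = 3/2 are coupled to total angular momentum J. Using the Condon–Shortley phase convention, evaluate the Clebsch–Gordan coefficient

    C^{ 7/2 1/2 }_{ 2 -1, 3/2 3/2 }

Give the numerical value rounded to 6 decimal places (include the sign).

j₁+j₂−J=0  J+j₁−j₂=4  J−j₁+j₂=3  j₁+j₂+J+1=8
(j₁±m₁, j₂±m₂, J±M) = (1,3,3,0,4,3)
P² = 5184/35
sum k=0..0:
  [0] +1/36 = 1/36
S = 1/36
C² = P²·S² = 4/35 ; C = +0.338062

+√(4/35) = +0.338062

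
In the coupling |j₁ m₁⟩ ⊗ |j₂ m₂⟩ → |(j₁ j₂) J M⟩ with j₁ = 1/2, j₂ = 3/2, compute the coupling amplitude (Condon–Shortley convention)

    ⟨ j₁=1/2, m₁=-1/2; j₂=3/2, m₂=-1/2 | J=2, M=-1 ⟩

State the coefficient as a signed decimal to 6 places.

+√(3/4) = +0.866025

√[5·0!1!3!/5! · 0!1!1!2!1!3!] = √(3)
  +(−1)^0/∏(0,0,1,1,0,2)! = 1/2  (running 1/2)
⟨..|..⟩ = √(3)·(1/2) = +0.866025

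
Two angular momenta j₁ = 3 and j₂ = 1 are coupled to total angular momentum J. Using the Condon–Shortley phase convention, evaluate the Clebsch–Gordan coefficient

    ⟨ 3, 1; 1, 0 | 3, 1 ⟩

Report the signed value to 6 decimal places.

+√(1/12) = +0.288675

triangle: 1!·5!·1!/8! = 120/40320
(j±m)!: 4!·2!·1!·1!·4!·2! = 2304
prefactor² = (2J+1)·Δ·N² = 48
  k=0: +1/(0!·1!·2!·1!·3!·0!) = 1/12
  k=1: −1/(1!·0!·1!·0!·4!·1!) = -1/24
Σ = 1/24  ⇒  CG² = 48·1/24² = 1/12
CG = +√(1/12) = +0.288675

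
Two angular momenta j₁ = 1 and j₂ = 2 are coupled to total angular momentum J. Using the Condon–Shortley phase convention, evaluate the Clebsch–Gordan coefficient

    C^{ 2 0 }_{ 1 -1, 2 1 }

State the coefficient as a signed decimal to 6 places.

√[5·1!1!3!/6! · 0!2!3!1!2!2!] = √(2)
  +(−1)^1/∏(1,0,1,2,0,1)! = -1/2  (running -1/2)
⟨..|..⟩ = √(2)·(-1/2) = -0.707107

-0.707107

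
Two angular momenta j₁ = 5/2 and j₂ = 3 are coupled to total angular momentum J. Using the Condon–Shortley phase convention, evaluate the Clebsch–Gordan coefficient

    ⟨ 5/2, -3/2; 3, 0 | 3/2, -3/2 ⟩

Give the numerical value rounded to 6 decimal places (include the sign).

−√(6/35) ≈ -0.414039

triangle: 4!·1!·2!/8! = 48/40320
(j±m)!: 1!·4!·3!·3!·0!·3! = 5184
prefactor² = (2J+1)·Δ·N² = 864/35
  k=3: −1/(3!·1!·1!·0!·0!·2!) = -1/12
Σ = -1/12  ⇒  CG² = 864/35·(-1/12)² = 6/35
CG = −√(6/35) = -0.414039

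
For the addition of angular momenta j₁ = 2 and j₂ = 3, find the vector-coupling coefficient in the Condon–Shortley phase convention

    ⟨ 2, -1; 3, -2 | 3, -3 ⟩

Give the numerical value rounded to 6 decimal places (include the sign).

−√(5/12) = -0.645497

j₁+j₂−J=2  J+j₁−j₂=2  J−j₁+j₂=4  j₁+j₂+J+1=9
(j₁±m₁, j₂±m₂, J±M) = (1,3,1,5,0,6)
P² = 960
sum k=1..1:
  [1] −1/48 = -1/48
S = -1/48
C² = P²·S² = 5/12 ; C = -0.645497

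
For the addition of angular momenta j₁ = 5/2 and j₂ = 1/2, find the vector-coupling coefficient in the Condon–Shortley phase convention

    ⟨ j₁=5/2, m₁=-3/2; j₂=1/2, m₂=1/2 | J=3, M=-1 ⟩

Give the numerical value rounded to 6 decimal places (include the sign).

+0.577350

√[7·0!5!1!/7! · 1!4!1!0!2!4!] = √(192)
  +(−1)^0/∏(0,0,4,1,1,0)! = 1/24  (running 1/24)
⟨..|..⟩ = √(192)·(1/24) = +0.577350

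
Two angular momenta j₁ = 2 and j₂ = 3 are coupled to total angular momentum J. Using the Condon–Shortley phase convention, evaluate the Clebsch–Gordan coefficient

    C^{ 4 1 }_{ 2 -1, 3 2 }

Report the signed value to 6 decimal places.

−√(7/20) = -0.591608

triangle: 1!·3!·5!/10! = 720/3628800
(j±m)!: 1!·3!·5!·1!·5!·3! = 518400
prefactor² = (2J+1)·Δ·N² = 6480/7
  k=0: +1/(0!·1!·3!·5!·0!·0!) = 1/720
  k=1: −1/(1!·0!·2!·4!·1!·1!) = -1/48
Σ = -7/360  ⇒  CG² = 6480/7·(-7/360)² = 7/20
CG = −√(7/20) = -0.591608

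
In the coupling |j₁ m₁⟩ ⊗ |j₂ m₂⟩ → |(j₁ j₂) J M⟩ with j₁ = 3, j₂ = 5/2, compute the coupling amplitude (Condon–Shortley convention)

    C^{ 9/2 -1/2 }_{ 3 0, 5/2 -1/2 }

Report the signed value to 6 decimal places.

+0.208063

√[10·1!5!4!/11! · 3!3!2!3!4!5!] = √(69120/77)
  +(−1)^0/∏(0,1,3,2,2,2)! = 1/48  (running 1/48)
  +(−1)^1/∏(1,0,2,1,3,3)! = -1/72  (running 1/144)
⟨..|..⟩ = √(69120/77)·(1/144) = +0.208063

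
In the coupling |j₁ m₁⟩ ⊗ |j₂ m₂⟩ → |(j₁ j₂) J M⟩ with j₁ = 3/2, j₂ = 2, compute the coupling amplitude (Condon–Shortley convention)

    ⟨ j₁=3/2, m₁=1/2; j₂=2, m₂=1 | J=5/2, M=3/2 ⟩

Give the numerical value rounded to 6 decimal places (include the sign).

triangle: 1!*2!*3!/7! = 12/5040
(j±m)!: 2!*1!*3!*1!*4!*1! = 288
prefactor² = (2J+1)*Δ*N² = 144/35
  k=0: +1/(0!*1!*1!*3!*1!*0!) = 1/6
  k=1: −1/(1!*0!*0!*2!*2!*1!) = -1/4
Σ = -1/12  ⇒  CG² = 144/35*(-1/12)² = 1/35
CG = −√(1/35) = -0.169031

-0.169031  (= −√(1/35))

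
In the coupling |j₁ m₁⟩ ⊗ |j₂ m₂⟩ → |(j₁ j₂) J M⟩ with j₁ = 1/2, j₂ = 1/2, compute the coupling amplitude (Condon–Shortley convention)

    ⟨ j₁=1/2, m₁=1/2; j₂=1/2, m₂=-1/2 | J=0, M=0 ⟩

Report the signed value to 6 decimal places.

triangle: 1!·0!·0!/2! = 1/2
(j±m)!: 1!·0!·0!·1!·0!·0! = 1
prefactor² = (2J+1)·Δ·N² = 1/2
  k=0: +1/(0!·1!·0!·0!·0!·0!) = 1
Σ = 1  ⇒  CG² = 1/2·1² = 1/2
CG = +√(1/2) = +0.707107

+√(1/2) ≈ +0.707107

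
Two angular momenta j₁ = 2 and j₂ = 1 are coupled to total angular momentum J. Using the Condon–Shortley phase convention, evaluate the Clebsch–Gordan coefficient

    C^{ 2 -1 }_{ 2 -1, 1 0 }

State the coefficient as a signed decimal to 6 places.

−√(1/6) ≈ -0.408248

triangle: 1!·3!·1!/6! = 6/720
(j±m)!: 1!·3!·1!·1!·1!·3! = 36
prefactor² = (2J+1)·Δ·N² = 3/2
  k=0: +1/(0!·1!·3!·1!·0!·0!) = 1/6
  k=1: −1/(1!·0!·2!·0!·1!·1!) = -1/2
Σ = -1/3  ⇒  CG² = 3/2·(-1/3)² = 1/6
CG = −√(1/6) = -0.408248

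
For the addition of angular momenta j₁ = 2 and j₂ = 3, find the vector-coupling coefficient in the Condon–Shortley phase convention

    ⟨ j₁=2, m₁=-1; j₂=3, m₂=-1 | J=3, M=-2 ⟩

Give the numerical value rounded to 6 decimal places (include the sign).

−√(1/4) ≈ -0.500000

j₁+j₂−J=2  J+j₁−j₂=2  J−j₁+j₂=4  j₁+j₂+J+1=9
(j₁±m₁, j₂±m₂, J±M) = (1,3,2,4,1,5)
P² = 64
sum k=1..2:
  [1] −1/12 = -1/12
  [2] +1/48 = 1/48
S = -1/16
C² = P²·S² = 1/4 ; C = -0.500000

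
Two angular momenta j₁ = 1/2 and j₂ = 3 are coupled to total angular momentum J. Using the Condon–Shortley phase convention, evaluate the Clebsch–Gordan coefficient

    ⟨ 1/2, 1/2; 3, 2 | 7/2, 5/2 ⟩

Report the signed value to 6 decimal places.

+√(6/7) ≈ +0.925820

triangle: 0!*1!*6!/8! = 720/40320
(j±m)!: 1!*0!*5!*1!*6!*1! = 86400
prefactor² = (2J+1)*Δ*N² = 86400/7
  k=0: +1/(0!*0!*0!*5!*1!*1!) = 1/120
Σ = 1/120  ⇒  CG² = 86400/7*1/120² = 6/7
CG = +√(6/7) = +0.925820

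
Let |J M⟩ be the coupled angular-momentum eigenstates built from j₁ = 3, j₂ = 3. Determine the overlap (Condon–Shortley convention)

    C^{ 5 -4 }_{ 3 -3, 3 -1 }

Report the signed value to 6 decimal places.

-0.707107

j₁+j₂−J=1  J+j₁−j₂=5  J−j₁+j₂=5  j₁+j₂+J+1=12
(j₁±m₁, j₂±m₂, J±M) = (0,6,2,4,1,9)
P² = 4147200
sum k=1..1:
  [1] −1/2880 = -1/2880
S = -1/2880
C² = P²·S² = 1/2 ; C = -0.707107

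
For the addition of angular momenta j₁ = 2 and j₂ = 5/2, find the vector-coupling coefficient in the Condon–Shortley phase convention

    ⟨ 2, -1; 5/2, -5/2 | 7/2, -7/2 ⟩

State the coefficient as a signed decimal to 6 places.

+0.745356  (= +√(5/9))

√[8·1!3!4!/9! · 1!3!0!5!0!7!] = √(11520)
  +(−1)^0/∏(0,1,3,0,0,4)! = 1/144  (running 1/144)
⟨..|..⟩ = √(11520)·(1/144) = +0.745356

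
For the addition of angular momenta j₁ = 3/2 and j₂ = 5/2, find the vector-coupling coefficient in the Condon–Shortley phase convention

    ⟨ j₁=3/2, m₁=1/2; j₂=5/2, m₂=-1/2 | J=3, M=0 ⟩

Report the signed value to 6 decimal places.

j₁+j₂−J=1  J+j₁−j₂=2  J−j₁+j₂=4  j₁+j₂+J+1=8
(j₁±m₁, j₂±m₂, J±M) = (2,1,2,3,3,3)
P² = 36/5
sum k=0..1:
  [0] +1/4 = 1/4
  [1] −1/12 = -1/12
S = 1/6
C² = P²·S² = 1/5 ; C = +0.447214

+0.447214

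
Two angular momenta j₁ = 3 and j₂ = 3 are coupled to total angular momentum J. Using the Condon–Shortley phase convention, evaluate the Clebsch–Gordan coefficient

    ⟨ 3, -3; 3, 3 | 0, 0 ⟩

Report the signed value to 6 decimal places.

+√(1/7) = +0.377964

j₁+j₂−J=6  J+j₁−j₂=0  J−j₁+j₂=0  j₁+j₂+J+1=7
(j₁±m₁, j₂±m₂, J±M) = (0,6,6,0,0,0)
P² = 518400/7
sum k=6..6:
  [6] +1/720 = 1/720
S = 1/720
C² = P²·S² = 1/7 ; C = +0.377964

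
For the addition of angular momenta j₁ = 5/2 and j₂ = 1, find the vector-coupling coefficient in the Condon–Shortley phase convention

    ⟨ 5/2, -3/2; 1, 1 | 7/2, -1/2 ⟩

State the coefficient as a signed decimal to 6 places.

√[8·0!5!2!/8! · 1!4!2!0!3!4!] = √(2304/7)
  +(−1)^0/∏(0,0,4,2,1,0)! = 1/48  (running 1/48)
⟨..|..⟩ = √(2304/7)·(1/48) = +0.377964

+0.377964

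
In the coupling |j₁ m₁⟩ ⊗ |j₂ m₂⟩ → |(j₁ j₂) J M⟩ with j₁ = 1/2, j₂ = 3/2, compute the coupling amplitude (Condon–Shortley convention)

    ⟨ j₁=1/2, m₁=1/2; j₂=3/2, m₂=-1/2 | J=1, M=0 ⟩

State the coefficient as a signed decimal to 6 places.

triangle: 1!*0!*2!/4! = 2/24
(j±m)!: 1!*0!*1!*2!*1!*1! = 2
prefactor² = (2J+1)*Δ*N² = 1/2
  k=0: +1/(0!*1!*0!*1!*0!*1!) = 1
Σ = 1  ⇒  CG² = 1/2*1² = 1/2
CG = +√(1/2) = +0.707107

+0.707107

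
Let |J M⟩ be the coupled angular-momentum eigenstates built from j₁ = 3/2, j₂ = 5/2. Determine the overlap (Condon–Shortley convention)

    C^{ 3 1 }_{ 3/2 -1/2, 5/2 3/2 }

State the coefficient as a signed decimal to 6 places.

√[7·1!2!4!/8! · 1!2!4!1!4!2!] = √(96/5)
  +(−1)^0/∏(0,1,2,4,0,0)! = 1/48  (running 1/48)
  +(−1)^1/∏(1,0,1,3,1,1)! = -1/6  (running -7/48)
⟨..|..⟩ = √(96/5)·(-7/48) = -0.639010

−√(49/120) = -0.639010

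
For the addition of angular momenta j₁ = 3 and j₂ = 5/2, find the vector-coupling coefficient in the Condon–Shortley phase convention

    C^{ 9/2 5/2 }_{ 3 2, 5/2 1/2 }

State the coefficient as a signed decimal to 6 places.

+0.497468

j₁+j₂−J=1  J+j₁−j₂=5  J−j₁+j₂=4  j₁+j₂+J+1=11
(j₁±m₁, j₂±m₂, J±M) = (5,1,3,2,7,2)
P² = 115200/11
sum k=0..1:
  [0] +1/144 = 1/144
  [1] −1/480 = -1/480
S = 7/1440
C² = P²·S² = 49/198 ; C = +0.497468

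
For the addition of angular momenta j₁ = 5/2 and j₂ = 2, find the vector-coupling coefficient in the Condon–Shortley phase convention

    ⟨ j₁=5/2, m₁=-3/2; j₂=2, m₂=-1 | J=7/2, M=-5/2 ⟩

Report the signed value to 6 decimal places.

triangle: 1!×4!×3!/9! = 144/362880
(j±m)!: 1!×4!×1!×3!×1!×6! = 103680
prefactor² = (2J+1)×Δ×N² = 2304/7
  k=0: +1/(0!×1!×4!×1!×0!×2!) = 1/48
  k=1: −1/(1!×0!×3!×0!×1!×3!) = -1/36
Σ = -1/144  ⇒  CG² = 2304/7×(-1/144)² = 1/63
CG = −√(1/63) = -0.125988

−√(1/63) ≈ -0.125988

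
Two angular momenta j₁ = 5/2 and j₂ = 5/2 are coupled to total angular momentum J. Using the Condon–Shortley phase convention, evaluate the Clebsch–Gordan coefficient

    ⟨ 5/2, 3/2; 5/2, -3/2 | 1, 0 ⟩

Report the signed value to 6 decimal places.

-0.358569  (= −√(9/70))

√[3·4!1!1!/7! · 4!1!1!4!1!1!] = √(288/35)
  +(−1)^0/∏(0,4,1,1,0,0)! = 1/24  (running 1/24)
  +(−1)^1/∏(1,3,0,0,1,1)! = -1/6  (running -1/8)
⟨..|..⟩ = √(288/35)·(-1/8) = -0.358569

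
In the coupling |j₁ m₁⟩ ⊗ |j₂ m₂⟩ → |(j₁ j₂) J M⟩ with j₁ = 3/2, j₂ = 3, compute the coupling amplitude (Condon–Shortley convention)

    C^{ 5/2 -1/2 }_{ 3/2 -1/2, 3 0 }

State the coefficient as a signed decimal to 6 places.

-0.414039  (= −√(6/35))

triangle: 2!×1!×4!/8! = 48/40320
(j±m)!: 1!×2!×3!×3!×2!×3! = 864
prefactor² = (2J+1)×Δ×N² = 216/35
  k=1: −1/(1!×1!×1!×2!×0!×2!) = -1/4
  k=2: +1/(2!×0!×0!×1!×1!×3!) = 1/12
Σ = -1/6  ⇒  CG² = 216/35×(-1/6)² = 6/35
CG = −√(6/35) = -0.414039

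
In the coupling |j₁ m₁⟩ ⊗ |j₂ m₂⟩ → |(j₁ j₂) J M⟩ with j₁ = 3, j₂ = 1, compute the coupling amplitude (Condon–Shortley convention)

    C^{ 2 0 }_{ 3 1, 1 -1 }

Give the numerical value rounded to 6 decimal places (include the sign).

+√(2/7) ≈ +0.534522

j₁+j₂−J=2  J+j₁−j₂=4  J−j₁+j₂=0  j₁+j₂+J+1=7
(j₁±m₁, j₂±m₂, J±M) = (4,2,0,2,2,2)
P² = 128/7
sum k=0..0:
  [0] +1/8 = 1/8
S = 1/8
C² = P²·S² = 2/7 ; C = +0.534522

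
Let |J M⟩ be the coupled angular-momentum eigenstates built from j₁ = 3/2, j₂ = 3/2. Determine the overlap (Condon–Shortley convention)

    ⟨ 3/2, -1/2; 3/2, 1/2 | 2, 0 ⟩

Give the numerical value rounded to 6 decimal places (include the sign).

√[5·1!2!2!/6! · 1!2!2!1!2!2!] = √(4/9)
  +(−1)^0/∏(0,1,2,2,0,0)! = 1/4  (running 1/4)
  +(−1)^1/∏(1,0,1,1,1,1)! = -1  (running -3/4)
⟨..|..⟩ = √(4/9)·(-3/4) = -0.500000

−√(1/4) = -0.500000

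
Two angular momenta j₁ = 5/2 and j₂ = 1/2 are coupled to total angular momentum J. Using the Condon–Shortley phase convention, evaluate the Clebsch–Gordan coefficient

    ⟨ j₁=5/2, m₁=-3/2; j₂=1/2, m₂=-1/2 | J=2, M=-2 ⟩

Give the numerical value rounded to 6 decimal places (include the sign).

+√(1/6) ≈ +0.408248

triangle: 1!*4!*0!/6! = 24/720
(j±m)!: 1!*4!*0!*1!*0!*4! = 576
prefactor² = (2J+1)*Δ*N² = 96
  k=0: +1/(0!*1!*4!*0!*0!*0!) = 1/24
Σ = 1/24  ⇒  CG² = 96*1/24² = 1/6
CG = +√(1/6) = +0.408248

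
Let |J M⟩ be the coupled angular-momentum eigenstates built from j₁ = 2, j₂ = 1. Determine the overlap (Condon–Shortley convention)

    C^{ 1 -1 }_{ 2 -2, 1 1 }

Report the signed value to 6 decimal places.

+0.774597

triangle: 2!×2!×0!/5! = 4/120
(j±m)!: 0!×4!×2!×0!×0!×2! = 96
prefactor² = (2J+1)×Δ×N² = 48/5
  k=2: +1/(2!×0!×2!×0!×0!×0!) = 1/4
Σ = 1/4  ⇒  CG² = 48/5×1/4² = 3/5
CG = +√(3/5) = +0.774597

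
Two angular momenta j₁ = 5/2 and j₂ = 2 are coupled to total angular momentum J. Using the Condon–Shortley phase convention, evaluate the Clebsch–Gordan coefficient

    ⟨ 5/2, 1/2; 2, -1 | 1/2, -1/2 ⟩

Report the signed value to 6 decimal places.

√[2·4!1!0!/6! · 3!2!1!3!0!1!] = √(24/5)
  +(−1)^1/∏(1,3,1,0,0,0)! = -1/6  (running -1/6)
⟨..|..⟩ = √(24/5)·(-1/6) = -0.365148

−√(2/15) = -0.365148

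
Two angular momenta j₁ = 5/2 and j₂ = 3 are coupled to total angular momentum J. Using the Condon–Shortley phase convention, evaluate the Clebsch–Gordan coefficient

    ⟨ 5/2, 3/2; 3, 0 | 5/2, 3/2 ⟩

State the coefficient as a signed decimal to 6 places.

−√(7/30) = -0.483046

√[6·3!2!3!/9! · 4!1!3!3!4!1!] = √(864/35)
  +(−1)^0/∏(0,3,1,3,1,0)! = 1/36  (running 1/36)
  +(−1)^1/∏(1,2,0,2,2,1)! = -1/8  (running -7/72)
⟨..|..⟩ = √(864/35)·(-7/72) = -0.483046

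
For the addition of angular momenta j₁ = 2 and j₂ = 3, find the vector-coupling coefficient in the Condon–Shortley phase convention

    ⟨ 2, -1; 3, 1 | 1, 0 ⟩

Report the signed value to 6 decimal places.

triangle: 4!×0!×2!/7! = 48/5040
(j±m)!: 1!×3!×4!×2!×1!×1! = 288
prefactor² = (2J+1)×Δ×N² = 288/35
  k=3: −1/(3!×1!×0!×1!×0!×1!) = -1/6
Σ = -1/6  ⇒  CG² = 288/35×(-1/6)² = 8/35
CG = −√(8/35) = -0.478091

−√(8/35) ≈ -0.478091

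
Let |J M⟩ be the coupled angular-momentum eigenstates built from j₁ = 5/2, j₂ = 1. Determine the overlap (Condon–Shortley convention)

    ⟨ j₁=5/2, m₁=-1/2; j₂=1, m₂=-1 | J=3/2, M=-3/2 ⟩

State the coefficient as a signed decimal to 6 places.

√[4·2!3!0!/6! · 2!3!0!2!0!3!] = √(48/5)
  +(−1)^0/∏(0,2,3,0,0,0)! = 1/12  (running 1/12)
⟨..|..⟩ = √(48/5)·(1/12) = +0.258199

+√(1/15) ≈ +0.258199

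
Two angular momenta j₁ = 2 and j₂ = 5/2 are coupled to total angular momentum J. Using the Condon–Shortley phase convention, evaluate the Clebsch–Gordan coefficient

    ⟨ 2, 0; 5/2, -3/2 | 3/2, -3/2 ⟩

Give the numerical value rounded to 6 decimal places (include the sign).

-0.585540  (= −√(12/35))

j₁+j₂−J=3  J+j₁−j₂=1  J−j₁+j₂=2  j₁+j₂+J+1=7
(j₁±m₁, j₂±m₂, J±M) = (2,2,1,4,0,3)
P² = 192/35
sum k=1..1:
  [1] −1/4 = -1/4
S = -1/4
C² = P²·S² = 12/35 ; C = -0.585540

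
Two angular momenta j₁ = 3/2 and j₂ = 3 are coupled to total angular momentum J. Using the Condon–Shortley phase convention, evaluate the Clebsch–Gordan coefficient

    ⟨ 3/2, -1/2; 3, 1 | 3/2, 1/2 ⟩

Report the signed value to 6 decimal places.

+√(12/35) = +0.585540

triangle: 3!·0!·3!/7! = 36/5040
(j±m)!: 1!·2!·4!·2!·2!·1! = 192
prefactor² = (2J+1)·Δ·N² = 192/35
  k=2: +1/(2!·1!·0!·2!·0!·1!) = 1/4
Σ = 1/4  ⇒  CG² = 192/35·1/4² = 12/35
CG = +√(12/35) = +0.585540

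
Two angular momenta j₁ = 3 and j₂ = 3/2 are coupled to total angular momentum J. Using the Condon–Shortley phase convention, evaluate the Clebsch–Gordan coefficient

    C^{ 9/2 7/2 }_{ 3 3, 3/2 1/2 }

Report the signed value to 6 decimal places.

+0.577350

√[10·0!6!3!/10! · 6!0!2!1!8!1!] = √(691200)
  +(−1)^0/∏(0,0,0,2,6,1)! = 1/1440  (running 1/1440)
⟨..|..⟩ = √(691200)·(1/1440) = +0.577350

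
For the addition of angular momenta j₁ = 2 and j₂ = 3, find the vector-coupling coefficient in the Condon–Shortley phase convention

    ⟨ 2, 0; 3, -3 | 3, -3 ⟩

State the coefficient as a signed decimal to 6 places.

+√(5/12) = +0.645497

√[7·2!2!4!/9! · 2!2!0!6!0!6!] = √(3840)
  +(−1)^0/∏(0,2,2,0,0,4)! = 1/96  (running 1/96)
⟨..|..⟩ = √(3840)·(1/96) = +0.645497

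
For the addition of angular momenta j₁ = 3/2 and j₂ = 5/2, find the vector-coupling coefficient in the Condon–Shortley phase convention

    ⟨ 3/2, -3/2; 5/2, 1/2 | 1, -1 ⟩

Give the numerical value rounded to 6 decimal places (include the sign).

triangle: 3!*0!*2!/6! = 12/720
(j±m)!: 0!*3!*3!*2!*0!*2! = 144
prefactor² = (2J+1)*Δ*N² = 36/5
  k=3: −1/(3!*0!*0!*0!*0!*2!) = -1/12
Σ = -1/12  ⇒  CG² = 36/5*(-1/12)² = 1/20
CG = −√(1/20) = -0.223607

−√(1/20) = -0.223607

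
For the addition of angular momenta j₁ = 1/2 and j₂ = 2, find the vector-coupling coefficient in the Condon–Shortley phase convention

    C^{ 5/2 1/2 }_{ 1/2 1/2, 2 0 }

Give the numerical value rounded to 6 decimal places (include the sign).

√[6·0!1!4!/6! · 1!0!2!2!3!2!] = √(48/5)
  +(−1)^0/∏(0,0,0,2,1,2)! = 1/4  (running 1/4)
⟨..|..⟩ = √(48/5)·(1/4) = +0.774597

+0.774597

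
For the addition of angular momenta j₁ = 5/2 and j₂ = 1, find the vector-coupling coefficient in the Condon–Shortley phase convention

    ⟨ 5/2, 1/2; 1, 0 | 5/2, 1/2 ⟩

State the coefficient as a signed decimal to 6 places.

j₁+j₂−J=1  J+j₁−j₂=4  J−j₁+j₂=1  j₁+j₂+J+1=7
(j₁±m₁, j₂±m₂, J±M) = (3,2,1,1,3,2)
P² = 144/35
sum k=0..1:
  [0] +1/4 = 1/4
  [1] −1/6 = -1/6
S = 1/12
C² = P²·S² = 1/35 ; C = +0.169031

+0.169031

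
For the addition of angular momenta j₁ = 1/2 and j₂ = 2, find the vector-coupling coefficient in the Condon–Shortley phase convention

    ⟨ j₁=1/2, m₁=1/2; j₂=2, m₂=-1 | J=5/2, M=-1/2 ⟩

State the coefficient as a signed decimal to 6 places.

+0.632456

triangle: 0!*1!*4!/6! = 24/720
(j±m)!: 1!*0!*1!*3!*2!*3! = 72
prefactor² = (2J+1)*Δ*N² = 72/5
  k=0: +1/(0!*0!*0!*1!*1!*3!) = 1/6
Σ = 1/6  ⇒  CG² = 72/5*1/6² = 2/5
CG = +√(2/5) = +0.632456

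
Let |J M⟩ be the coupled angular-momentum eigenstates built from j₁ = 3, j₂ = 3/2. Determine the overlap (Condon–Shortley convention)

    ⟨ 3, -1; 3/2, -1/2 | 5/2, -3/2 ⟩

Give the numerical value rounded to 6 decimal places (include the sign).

−√(7/20) = -0.591608

√[6·2!4!1!/8! · 2!4!1!2!1!4!] = √(576/35)
  +(−1)^0/∏(0,2,4,1,0,0)! = 1/48  (running 1/48)
  +(−1)^1/∏(1,1,3,0,1,1)! = -1/6  (running -7/48)
⟨..|..⟩ = √(576/35)·(-7/48) = -0.591608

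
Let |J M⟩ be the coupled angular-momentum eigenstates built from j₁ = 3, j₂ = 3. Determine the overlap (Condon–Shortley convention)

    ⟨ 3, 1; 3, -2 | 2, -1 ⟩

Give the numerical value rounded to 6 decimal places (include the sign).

−√(5/28) ≈ -0.422577

j₁+j₂−J=4  J+j₁−j₂=2  J−j₁+j₂=2  j₁+j₂+J+1=9
(j₁±m₁, j₂±m₂, J±M) = (4,2,1,5,1,3)
P² = 320/7
sum k=0..1:
  [0] +1/48 = 1/48
  [1] −1/12 = -1/12
S = -1/16
C² = P²·S² = 5/28 ; C = -0.422577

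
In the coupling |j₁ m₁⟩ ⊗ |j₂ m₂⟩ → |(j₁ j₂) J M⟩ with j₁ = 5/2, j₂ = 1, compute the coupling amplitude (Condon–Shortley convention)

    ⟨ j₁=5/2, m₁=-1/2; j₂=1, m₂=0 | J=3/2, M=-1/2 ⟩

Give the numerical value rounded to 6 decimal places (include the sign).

√[4·2!3!0!/6! · 2!3!1!1!1!2!] = √(8/5)
  +(−1)^1/∏(1,1,2,0,1,0)! = -1/2  (running -1/2)
⟨..|..⟩ = √(8/5)·(-1/2) = -0.632456

−√(2/5) ≈ -0.632456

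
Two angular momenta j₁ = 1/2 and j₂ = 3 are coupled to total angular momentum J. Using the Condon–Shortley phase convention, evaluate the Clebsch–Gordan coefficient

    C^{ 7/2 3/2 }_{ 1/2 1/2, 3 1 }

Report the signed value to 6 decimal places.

+√(5/7) = +0.845154

√[8·0!1!6!/8! · 1!0!4!2!5!2!] = √(11520/7)
  +(−1)^0/∏(0,0,0,4,1,2)! = 1/48  (running 1/48)
⟨..|..⟩ = √(11520/7)·(1/48) = +0.845154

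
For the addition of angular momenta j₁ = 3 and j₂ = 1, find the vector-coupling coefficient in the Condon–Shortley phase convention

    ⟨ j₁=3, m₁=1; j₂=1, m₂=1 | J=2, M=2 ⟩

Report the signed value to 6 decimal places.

+0.218218

√[5·2!4!0!/7! · 4!2!2!0!4!0!] = √(768/7)
  +(−1)^2/∏(2,0,0,0,4,0)! = 1/48  (running 1/48)
⟨..|..⟩ = √(768/7)·(1/48) = +0.218218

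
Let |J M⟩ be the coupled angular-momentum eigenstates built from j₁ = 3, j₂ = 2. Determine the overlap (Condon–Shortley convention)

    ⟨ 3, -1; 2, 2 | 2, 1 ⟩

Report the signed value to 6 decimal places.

j₁+j₂−J=3  J+j₁−j₂=3  J−j₁+j₂=1  j₁+j₂+J+1=8
(j₁±m₁, j₂±m₂, J±M) = (2,4,4,0,3,1)
P² = 216/7
sum k=3..3:
  [3] −1/12 = -1/12
S = -1/12
C² = P²·S² = 3/14 ; C = -0.462910

−√(3/14) = -0.462910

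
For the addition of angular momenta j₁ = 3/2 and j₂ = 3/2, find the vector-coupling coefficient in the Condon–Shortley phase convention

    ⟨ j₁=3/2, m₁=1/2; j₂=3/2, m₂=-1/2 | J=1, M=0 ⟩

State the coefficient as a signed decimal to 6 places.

−√(1/20) = -0.223607

j₁+j₂−J=2  J+j₁−j₂=1  J−j₁+j₂=1  j₁+j₂+J+1=5
(j₁±m₁, j₂±m₂, J±M) = (2,1,1,2,1,1)
P² = 1/5
sum k=0..1:
  [0] +1/2 = 1/2
  [1] −1/1 = -1
S = -1/2
C² = P²·S² = 1/20 ; C = -0.223607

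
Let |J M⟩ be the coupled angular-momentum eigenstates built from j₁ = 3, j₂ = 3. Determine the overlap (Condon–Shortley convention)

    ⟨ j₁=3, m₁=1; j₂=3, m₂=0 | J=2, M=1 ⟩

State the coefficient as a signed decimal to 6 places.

triangle: 4!·2!·2!/9! = 96/362880
(j±m)!: 4!·2!·3!·3!·3!·1! = 10368
prefactor² = (2J+1)·Δ·N² = 96/7
  k=1: −1/(1!·3!·1!·2!·1!·0!) = -1/12
  k=2: +1/(2!·2!·0!·1!·2!·1!) = 1/8
Σ = 1/24  ⇒  CG² = 96/7·1/24² = 1/42
CG = +√(1/42) = +0.154303

+√(1/42) ≈ +0.154303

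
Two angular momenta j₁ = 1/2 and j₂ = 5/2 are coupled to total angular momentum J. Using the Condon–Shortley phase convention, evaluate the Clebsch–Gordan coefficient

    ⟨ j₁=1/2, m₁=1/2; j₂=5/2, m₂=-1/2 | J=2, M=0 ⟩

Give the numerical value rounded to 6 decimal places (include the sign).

√[5·1!0!4!/6! · 1!0!2!3!2!2!] = √(8)
  +(−1)^0/∏(0,1,0,2,0,2)! = 1/4  (running 1/4)
⟨..|..⟩ = √(8)·(1/4) = +0.707107

+√(1/2) ≈ +0.707107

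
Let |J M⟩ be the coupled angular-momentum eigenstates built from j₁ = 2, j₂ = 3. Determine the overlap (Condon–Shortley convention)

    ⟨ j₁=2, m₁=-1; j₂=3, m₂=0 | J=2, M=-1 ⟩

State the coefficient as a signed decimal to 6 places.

+0.534522

√[5·3!1!3!/8! · 1!3!3!3!1!3!] = √(81/14)
  +(−1)^2/∏(2,1,1,1,0,2)! = 1/4  (running 1/4)
  +(−1)^3/∏(3,0,0,0,1,3)! = -1/36  (running 2/9)
⟨..|..⟩ = √(81/14)·(2/9) = +0.534522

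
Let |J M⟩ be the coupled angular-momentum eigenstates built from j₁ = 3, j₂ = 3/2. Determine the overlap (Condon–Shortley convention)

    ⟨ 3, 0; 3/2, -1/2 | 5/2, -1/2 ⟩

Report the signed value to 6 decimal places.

−√(6/35) = -0.414039

j₁+j₂−J=2  J+j₁−j₂=4  J−j₁+j₂=1  j₁+j₂+J+1=8
(j₁±m₁, j₂±m₂, J±M) = (3,3,1,2,2,3)
P² = 216/35
sum k=0..1:
  [0] +1/12 = 1/12
  [1] −1/4 = -1/4
S = -1/6
C² = P²·S² = 6/35 ; C = -0.414039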